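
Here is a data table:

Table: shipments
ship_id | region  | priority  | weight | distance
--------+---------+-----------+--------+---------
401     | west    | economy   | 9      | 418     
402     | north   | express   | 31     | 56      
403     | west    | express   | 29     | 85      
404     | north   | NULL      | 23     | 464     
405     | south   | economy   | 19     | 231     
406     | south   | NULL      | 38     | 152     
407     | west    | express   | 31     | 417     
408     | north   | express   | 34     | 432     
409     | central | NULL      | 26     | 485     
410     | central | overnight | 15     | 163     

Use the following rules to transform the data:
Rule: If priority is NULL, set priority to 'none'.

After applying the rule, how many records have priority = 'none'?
3

Step 1: Count records where priority IS NULL
Step 2: Found 3 records with NULL priority
Step 3: These records will have priority set to 'none'
Step 4: Records already having priority = 'none': 0
Step 5: Answer: 3 + 0 = 3 records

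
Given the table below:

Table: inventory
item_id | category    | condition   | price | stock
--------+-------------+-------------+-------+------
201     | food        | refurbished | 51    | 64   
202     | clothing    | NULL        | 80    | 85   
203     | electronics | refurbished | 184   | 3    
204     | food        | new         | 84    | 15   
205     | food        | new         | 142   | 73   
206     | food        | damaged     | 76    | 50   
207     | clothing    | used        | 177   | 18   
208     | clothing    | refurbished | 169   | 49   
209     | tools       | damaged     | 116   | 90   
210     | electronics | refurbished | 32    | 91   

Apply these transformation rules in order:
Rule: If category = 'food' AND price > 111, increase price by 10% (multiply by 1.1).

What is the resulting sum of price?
1125.2

Step 1: Find records where category = 'food' AND price > 111
Step 2: 1 records match, summing to 142
Step 3: After multiplier: 142 × 1.1 = 156.2
Step 4: Unaffected records sum: 969
Step 5: Final sum = 156.2 + 969 = 1125.2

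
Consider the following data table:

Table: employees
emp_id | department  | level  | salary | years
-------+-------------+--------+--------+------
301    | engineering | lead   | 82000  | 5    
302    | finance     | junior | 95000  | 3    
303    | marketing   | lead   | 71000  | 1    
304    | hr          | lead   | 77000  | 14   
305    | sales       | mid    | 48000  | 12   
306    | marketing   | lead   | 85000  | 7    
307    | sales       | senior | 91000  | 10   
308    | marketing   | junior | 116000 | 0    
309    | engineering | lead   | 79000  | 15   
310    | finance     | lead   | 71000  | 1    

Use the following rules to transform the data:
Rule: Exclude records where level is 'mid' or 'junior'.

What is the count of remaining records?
7

Step 1: Count records to exclude
  - 1 (mid) + 2 (junior) = 3 records
Step 2: Total records: 10
Step 3: Remaining = 10 - 3 = 7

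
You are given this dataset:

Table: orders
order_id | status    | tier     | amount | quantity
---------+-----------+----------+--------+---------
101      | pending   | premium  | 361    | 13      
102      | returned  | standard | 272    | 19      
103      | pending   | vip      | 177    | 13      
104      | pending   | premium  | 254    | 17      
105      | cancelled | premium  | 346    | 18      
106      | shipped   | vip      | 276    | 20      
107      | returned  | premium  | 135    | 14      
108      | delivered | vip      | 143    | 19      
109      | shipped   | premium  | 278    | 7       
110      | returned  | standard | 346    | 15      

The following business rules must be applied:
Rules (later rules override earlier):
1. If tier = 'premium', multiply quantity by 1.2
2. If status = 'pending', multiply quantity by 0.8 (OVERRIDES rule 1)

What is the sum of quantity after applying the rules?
154.2

Step 1: Rule 2 takes priority for records with status = 'pending'
  - 3 records: 43 × 0.8 = 34.4
Step 2: Rule 1 applies to remaining records with tier = 'premium'
  - 3 records: 39 × 1.2 = 46.8
Step 3: Other records unchanged: 73
Step 4: Final sum = 34.4 + 46.8 + 73 = 154.2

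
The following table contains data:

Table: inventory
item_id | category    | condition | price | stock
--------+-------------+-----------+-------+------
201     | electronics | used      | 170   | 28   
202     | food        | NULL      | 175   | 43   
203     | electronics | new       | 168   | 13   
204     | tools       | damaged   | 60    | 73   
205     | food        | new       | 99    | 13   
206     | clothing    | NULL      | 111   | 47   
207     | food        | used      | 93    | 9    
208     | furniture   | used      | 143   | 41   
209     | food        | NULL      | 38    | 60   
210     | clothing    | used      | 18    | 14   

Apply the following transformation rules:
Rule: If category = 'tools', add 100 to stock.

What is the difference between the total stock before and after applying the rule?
100

Step 1: Original sum of stock = 341
Step 2: 1 records have category = 'tools'
Step 3: Each affected record changes by 100
Step 4: Total change = 1 × 100 = 100
Step 5: New sum = 341 + 100 = 441
Step 6: Difference = |441 - 341| = 100
        (Sum increased by 100)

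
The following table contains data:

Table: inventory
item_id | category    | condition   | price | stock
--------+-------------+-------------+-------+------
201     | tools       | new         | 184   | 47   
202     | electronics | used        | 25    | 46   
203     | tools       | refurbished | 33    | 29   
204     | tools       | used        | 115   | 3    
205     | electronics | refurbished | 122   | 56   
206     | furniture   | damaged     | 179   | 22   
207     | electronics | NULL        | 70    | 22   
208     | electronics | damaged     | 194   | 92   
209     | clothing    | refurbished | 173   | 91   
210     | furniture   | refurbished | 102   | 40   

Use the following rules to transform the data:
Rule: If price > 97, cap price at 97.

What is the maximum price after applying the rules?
97

Step 1: Original maximum price = 194
Step 2: Apply cap at 97
Step 3: 7 records had price > 97 and were capped
Step 4: Maximum after transformation = 97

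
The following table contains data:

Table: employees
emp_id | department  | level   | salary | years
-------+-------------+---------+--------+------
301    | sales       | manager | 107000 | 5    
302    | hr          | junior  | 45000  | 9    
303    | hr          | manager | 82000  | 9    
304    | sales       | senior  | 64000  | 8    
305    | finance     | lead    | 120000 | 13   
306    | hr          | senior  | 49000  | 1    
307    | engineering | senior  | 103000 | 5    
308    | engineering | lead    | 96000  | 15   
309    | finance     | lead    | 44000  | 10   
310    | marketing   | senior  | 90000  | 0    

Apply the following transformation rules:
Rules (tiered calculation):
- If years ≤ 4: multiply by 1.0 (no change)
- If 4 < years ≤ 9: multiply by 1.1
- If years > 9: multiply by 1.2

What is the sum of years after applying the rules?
86.2

Step 1: Tier 1 (years ≤ 4): 2 records, sum = 1 × 1.0 = 1.0
Step 2: Tier 2 (4 < years ≤ 9): 5 records, sum = 36 × 1.1 = 39.6
Step 3: Tier 3 (years > 9): 3 records, sum = 38 × 1.2 = 45.6
Step 4: Final sum = 1.0 + 39.6 + 45.6 = 86.2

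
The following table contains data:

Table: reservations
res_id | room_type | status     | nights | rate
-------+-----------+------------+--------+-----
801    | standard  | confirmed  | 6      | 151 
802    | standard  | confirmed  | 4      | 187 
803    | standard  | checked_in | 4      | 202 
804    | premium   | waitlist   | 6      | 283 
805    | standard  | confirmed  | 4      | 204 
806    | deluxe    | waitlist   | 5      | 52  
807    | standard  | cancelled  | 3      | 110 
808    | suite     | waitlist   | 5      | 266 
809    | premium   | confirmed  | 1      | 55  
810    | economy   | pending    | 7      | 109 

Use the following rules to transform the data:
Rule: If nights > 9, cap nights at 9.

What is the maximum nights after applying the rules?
7

Step 1: Original maximum nights = 7
Step 2: Check cap of 9 against maximum
Step 3: No records exceed the cap (max 7 <= cap 9), so no capping applies
Step 4: Maximum after transformation = 7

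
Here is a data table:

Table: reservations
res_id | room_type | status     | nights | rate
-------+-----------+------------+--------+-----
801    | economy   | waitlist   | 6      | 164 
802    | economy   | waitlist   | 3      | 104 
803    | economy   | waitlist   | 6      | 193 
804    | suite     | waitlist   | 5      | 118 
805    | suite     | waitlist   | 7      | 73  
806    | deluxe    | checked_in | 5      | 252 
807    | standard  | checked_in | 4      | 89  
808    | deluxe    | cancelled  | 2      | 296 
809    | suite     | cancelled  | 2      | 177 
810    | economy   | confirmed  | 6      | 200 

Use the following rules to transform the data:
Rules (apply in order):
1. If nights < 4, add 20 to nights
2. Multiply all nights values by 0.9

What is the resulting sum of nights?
95.4

Step 1: Apply Rule 1 - Add 20 to records with nights < 4
  - 3 records affected: 7 + (3 × 20) = 67
  - Unaffected records: 39
  - Sum after Rule 1: 106
Step 2: Apply Rule 2 - Multiply all by 0.9
  - 106 × 0.9 = 95.4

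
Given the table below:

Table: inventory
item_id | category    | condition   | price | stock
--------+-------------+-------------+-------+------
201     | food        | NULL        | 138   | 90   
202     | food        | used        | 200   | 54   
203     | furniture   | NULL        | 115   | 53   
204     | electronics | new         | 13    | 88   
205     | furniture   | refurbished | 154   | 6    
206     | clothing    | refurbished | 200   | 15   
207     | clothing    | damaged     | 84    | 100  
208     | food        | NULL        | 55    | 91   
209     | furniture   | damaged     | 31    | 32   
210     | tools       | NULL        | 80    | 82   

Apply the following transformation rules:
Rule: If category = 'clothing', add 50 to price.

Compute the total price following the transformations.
1170

Step 1: Count records where category = 'clothing': 2
Step 2: Total bonus added: 2 × 50 = 100
Step 3: Original sum of price: 1070
Step 4: Final sum = 1070 + 100 = 1170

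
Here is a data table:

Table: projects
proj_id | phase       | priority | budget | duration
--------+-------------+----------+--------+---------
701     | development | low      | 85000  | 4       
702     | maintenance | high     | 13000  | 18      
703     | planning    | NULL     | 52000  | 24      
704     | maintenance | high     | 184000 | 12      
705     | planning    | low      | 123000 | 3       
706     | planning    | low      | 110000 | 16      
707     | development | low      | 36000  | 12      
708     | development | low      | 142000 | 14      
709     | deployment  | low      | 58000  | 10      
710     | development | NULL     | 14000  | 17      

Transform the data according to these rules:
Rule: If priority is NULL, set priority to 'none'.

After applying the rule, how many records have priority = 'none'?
2

Step 1: Count records where priority IS NULL
Step 2: Found 2 records with NULL priority
Step 3: These records will have priority set to 'none'
Step 4: Records already having priority = 'none': 0
Step 5: Answer: 2 + 0 = 2 records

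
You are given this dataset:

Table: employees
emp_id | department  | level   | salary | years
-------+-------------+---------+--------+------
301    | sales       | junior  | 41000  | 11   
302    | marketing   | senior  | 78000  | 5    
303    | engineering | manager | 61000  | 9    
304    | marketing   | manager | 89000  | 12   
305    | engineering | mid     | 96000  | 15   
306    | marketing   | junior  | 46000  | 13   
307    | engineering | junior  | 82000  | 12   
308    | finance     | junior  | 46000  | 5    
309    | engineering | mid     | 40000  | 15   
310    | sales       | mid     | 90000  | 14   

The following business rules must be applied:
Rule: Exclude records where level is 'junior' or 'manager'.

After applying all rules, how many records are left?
4

Step 1: Count records to exclude
  - 4 (junior) + 2 (manager) = 6 records
Step 2: Total records: 10
Step 3: Remaining = 10 - 6 = 4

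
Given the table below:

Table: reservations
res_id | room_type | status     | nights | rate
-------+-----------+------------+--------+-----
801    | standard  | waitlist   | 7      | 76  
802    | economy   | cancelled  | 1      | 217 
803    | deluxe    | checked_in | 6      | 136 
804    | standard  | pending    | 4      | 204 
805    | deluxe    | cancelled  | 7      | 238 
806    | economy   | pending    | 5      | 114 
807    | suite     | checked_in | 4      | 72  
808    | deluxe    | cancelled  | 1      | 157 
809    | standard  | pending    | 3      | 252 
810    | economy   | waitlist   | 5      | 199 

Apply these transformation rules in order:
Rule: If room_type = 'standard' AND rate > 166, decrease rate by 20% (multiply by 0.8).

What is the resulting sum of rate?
1573.8

Step 1: Find records where room_type = 'standard' AND rate > 166
Step 2: 2 records match, summing to 456
Step 3: After multiplier: 456 × 0.8 = 364.8
Step 4: Unaffected records sum: 1209
Step 5: Final sum = 364.8 + 1209 = 1573.8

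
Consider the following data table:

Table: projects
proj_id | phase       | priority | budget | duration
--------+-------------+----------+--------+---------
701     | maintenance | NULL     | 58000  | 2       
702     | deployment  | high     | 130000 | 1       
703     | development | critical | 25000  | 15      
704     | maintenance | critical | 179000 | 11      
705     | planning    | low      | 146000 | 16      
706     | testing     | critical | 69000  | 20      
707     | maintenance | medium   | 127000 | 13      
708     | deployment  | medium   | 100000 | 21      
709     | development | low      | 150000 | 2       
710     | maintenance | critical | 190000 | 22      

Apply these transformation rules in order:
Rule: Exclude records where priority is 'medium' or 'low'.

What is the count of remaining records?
6

Step 1: Count records to exclude
  - 2 (medium) + 2 (low) = 4 records
Step 2: Total records: 10
Step 3: Remaining = 10 - 4 = 6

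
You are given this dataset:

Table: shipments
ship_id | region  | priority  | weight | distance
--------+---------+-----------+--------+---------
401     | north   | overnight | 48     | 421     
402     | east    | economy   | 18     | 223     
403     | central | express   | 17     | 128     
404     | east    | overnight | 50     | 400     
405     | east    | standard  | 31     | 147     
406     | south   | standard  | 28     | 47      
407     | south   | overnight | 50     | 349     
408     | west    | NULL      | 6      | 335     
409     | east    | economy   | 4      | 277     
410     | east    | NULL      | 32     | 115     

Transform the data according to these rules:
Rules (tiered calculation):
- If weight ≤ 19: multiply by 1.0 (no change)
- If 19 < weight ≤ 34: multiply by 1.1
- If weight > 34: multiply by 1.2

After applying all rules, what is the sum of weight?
322.7

Step 1: Tier 1 (weight ≤ 19): 4 records, sum = 45 × 1.0 = 45.0
Step 2: Tier 2 (19 < weight ≤ 34): 3 records, sum = 91 × 1.1 = 100.1
Step 3: Tier 3 (weight > 34): 3 records, sum = 148 × 1.2 = 177.6
Step 4: Final sum = 45.0 + 100.1 + 177.6 = 322.7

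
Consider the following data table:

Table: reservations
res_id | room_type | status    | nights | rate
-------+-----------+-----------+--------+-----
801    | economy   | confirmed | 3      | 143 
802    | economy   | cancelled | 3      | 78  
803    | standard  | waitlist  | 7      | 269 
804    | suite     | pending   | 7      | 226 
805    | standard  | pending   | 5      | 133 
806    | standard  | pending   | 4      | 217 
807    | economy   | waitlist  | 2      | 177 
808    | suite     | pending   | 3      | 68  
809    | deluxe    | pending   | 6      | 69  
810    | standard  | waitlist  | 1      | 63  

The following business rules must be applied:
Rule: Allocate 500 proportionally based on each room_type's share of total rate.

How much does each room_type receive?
deluxe: 23.91, economy: 137.91, standard: 236.31, suite: 101.87

Step 1: Calculate total rate = 1443
Step 2: Calculate each room_type's proportion:
  deluxe: 69/1443 = 4.78% → 23.91
  economy: 398/1443 = 27.58% → 137.91
  standard: 682/1443 = 47.26% → 236.31
  suite: 294/1443 = 20.37% → 101.87
Step 3: Verify: sum of allocations ≈ 500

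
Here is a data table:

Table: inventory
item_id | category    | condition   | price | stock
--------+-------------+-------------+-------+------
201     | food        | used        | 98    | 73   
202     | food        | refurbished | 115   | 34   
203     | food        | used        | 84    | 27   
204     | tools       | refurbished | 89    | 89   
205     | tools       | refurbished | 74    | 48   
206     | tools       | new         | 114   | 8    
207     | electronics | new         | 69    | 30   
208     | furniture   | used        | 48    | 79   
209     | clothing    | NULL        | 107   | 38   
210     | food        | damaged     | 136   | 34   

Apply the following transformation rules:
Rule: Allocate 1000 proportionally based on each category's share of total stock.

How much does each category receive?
clothing: 82.61, electronics: 65.22, food: 365.22, furniture: 171.74, tools: 315.22

Step 1: Calculate total stock = 460
Step 2: Calculate each category's proportion:
  clothing: 38/460 = 8.26% → 82.61
  electronics: 30/460 = 6.52% → 65.22
  food: 168/460 = 36.52% → 365.22
  furniture: 79/460 = 17.17% → 171.74
  tools: 145/460 = 31.52% → 315.22
Step 3: Verify: sum of allocations ≈ 1000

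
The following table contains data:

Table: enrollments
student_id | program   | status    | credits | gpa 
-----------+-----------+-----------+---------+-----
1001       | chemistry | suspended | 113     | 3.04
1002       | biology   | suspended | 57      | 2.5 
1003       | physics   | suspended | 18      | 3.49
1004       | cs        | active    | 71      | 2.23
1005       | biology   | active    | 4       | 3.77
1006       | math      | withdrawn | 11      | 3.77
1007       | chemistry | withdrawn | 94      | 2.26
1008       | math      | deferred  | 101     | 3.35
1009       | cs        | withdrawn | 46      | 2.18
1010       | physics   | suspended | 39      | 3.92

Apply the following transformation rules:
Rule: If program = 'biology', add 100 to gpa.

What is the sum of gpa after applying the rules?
230.51

Step 1: Count records where program = 'biology': 2
Step 2: Total bonus added: 2 × 100 = 200
Step 3: Original sum of gpa: 30.51
Step 4: Final sum = 30.51 + 200 = 230.51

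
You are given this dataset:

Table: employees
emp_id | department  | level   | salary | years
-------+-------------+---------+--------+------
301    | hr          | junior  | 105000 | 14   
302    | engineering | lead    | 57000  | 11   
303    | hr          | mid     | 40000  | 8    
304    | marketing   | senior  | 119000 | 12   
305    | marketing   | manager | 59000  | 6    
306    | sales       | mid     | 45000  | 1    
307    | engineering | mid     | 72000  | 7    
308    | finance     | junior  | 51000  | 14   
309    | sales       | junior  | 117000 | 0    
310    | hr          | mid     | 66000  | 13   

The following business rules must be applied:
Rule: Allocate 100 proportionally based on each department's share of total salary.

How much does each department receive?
engineering: 17.65, finance: 6.98, hr: 28.86, marketing: 24.35, sales: 22.16

Step 1: Calculate total salary = 731000
Step 2: Calculate each department's proportion:
  engineering: 129000/731000 = 17.65% → 17.65
  finance: 51000/731000 = 6.98% → 6.98
  hr: 211000/731000 = 28.86% → 28.86
  marketing: 178000/731000 = 24.35% → 24.35
  sales: 162000/731000 = 22.16% → 22.16
Step 3: Verify: sum of allocations ≈ 100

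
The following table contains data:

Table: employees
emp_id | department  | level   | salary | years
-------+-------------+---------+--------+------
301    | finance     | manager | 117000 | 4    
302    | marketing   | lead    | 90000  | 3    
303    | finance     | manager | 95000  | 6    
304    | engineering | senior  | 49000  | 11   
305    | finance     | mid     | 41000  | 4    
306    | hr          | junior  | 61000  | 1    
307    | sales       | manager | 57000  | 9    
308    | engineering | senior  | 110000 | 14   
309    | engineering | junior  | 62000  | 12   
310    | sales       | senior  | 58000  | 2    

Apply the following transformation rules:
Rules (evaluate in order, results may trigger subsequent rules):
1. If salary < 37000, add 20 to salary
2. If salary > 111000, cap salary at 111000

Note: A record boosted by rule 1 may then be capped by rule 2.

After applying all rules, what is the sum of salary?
734000

Step 1: Apply rule 1 to records with salary < 37000
  - 0 records get bonus of 20
  - Of these, 0 records then exceed 111000 and get capped
Step 2: Apply rule 2 to records with salary > 111000
  - 1 records (original) are capped
Step 3: Calculate final sum = 734000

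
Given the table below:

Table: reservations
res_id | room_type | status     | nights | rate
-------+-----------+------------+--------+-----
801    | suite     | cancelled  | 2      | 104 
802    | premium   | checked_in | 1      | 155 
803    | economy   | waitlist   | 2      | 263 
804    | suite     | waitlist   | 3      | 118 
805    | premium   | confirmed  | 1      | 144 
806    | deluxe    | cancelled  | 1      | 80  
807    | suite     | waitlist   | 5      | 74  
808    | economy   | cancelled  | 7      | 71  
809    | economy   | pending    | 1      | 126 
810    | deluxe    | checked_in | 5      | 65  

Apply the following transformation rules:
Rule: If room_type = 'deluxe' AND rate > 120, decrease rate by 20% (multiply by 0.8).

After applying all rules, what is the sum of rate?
1200

Step 1: Find records where room_type = 'deluxe' AND rate > 120
Step 2: 0 records match, summing to 0
Step 3: After multiplier: 0 × 0.8 = 0.0
Step 4: Unaffected records sum: 1200
Step 5: Final sum = 0.0 + 1200 = 1200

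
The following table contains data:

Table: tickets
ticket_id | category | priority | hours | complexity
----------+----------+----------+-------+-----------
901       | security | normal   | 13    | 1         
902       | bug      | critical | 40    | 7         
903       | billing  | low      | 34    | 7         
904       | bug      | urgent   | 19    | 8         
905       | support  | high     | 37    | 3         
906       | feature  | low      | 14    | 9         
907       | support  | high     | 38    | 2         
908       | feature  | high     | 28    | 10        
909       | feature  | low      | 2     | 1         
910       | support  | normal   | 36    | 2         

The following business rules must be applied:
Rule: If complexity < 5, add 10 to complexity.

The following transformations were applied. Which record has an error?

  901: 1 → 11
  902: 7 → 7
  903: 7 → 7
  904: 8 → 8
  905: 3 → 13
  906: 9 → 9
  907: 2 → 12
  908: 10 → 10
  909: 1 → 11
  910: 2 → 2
Record 910 has an error. The correct transformed value should be 12, not 2.

Step 1: Check each record against the rule
Step 2: Record 910 has complexity = 2
Step 3: Since 2 < 5, the bonus should have been applied
Step 4: Correct value = 12, but claimed value = 2
Conclusion: Record 910 has the error.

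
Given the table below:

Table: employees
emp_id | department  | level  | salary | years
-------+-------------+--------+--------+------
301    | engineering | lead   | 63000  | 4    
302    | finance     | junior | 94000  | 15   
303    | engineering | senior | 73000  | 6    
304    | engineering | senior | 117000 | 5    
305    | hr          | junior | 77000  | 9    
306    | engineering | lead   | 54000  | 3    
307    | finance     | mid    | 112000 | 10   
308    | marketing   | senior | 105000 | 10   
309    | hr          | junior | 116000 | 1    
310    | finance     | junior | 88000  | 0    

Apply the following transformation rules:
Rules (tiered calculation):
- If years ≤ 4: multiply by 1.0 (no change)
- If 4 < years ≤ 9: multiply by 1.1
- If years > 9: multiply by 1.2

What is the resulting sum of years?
72.0

Step 1: Tier 1 (years ≤ 4): 4 records, sum = 8 × 1.0 = 8.0
Step 2: Tier 2 (4 < years ≤ 9): 3 records, sum = 20 × 1.1 = 22.0
Step 3: Tier 3 (years > 9): 3 records, sum = 35 × 1.2 = 42.0
Step 4: Final sum = 8.0 + 22.0 + 42.0 = 72.0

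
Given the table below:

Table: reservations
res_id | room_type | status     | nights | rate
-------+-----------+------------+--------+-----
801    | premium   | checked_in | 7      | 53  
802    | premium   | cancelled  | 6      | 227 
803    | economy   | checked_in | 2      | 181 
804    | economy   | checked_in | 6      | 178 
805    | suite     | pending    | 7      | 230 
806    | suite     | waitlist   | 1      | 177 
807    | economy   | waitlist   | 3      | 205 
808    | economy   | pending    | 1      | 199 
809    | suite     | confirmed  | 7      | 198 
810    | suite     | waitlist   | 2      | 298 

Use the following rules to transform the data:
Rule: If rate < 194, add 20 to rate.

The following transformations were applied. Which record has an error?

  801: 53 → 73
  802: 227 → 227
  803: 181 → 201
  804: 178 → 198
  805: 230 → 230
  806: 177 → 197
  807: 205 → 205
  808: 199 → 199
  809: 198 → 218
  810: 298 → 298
Record 809 has an error. The correct transformed value should be 198, not 218.

Step 1: Check each record against the rule
Step 2: Record 809 has rate = 198
Step 3: Since 198 >= 194, the bonus should not have been applied
Step 4: Correct value = 198, but claimed value = 218
Conclusion: Record 809 has the error.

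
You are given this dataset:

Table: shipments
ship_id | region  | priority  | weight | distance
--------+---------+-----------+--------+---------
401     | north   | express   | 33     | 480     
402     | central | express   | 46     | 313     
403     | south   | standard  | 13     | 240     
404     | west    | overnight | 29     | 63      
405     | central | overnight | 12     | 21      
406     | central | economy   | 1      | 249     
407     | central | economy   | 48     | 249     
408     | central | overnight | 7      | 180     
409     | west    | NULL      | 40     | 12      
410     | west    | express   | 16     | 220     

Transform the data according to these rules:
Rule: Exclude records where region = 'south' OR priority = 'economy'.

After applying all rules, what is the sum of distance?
1289

Step 1: Find records where region = 'south' OR priority = 'economy'
Step 2: 3 records match, summing to 738
Step 3: Original sum: 2027
Step 4: Remaining sum = 2027 - 738 = 1289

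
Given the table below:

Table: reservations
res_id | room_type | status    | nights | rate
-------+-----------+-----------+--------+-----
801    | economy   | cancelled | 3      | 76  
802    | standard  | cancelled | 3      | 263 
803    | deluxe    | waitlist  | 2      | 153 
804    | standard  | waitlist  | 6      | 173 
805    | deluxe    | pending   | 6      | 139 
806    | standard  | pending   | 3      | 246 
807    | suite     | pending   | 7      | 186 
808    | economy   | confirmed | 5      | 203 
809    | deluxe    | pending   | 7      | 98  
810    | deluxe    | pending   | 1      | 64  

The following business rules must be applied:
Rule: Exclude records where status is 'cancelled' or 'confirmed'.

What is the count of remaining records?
7

Step 1: Count records to exclude
  - 2 (cancelled) + 1 (confirmed) = 3 records
Step 2: Total records: 10
Step 3: Remaining = 10 - 3 = 7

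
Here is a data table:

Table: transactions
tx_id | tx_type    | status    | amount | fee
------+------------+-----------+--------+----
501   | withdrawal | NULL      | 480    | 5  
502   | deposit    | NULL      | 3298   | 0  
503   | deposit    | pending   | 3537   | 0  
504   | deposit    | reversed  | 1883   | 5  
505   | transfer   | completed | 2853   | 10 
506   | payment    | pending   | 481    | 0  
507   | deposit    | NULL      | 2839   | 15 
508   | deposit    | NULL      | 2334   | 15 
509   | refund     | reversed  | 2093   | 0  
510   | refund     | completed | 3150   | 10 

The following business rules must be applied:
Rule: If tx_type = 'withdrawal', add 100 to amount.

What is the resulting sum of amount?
23048

Step 1: Count records where tx_type = 'withdrawal': 1
Step 2: Total bonus added: 1 × 100 = 100
Step 3: Original sum of amount: 22948
Step 4: Final sum = 22948 + 100 = 23048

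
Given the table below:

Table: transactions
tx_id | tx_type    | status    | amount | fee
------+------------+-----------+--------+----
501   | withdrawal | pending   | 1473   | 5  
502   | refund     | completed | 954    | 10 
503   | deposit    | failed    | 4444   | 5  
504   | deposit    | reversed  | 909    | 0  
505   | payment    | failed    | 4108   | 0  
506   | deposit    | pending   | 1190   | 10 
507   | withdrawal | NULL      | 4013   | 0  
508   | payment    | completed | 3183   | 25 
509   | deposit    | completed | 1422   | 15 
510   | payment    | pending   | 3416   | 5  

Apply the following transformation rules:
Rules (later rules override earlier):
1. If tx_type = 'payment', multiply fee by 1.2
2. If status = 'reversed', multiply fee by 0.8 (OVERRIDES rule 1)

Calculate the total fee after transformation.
81.0

Step 1: Rule 2 takes priority for records with status = 'reversed'
  - 1 records: 0 × 0.8 = 0.0
Step 2: Rule 1 applies to remaining records with tx_type = 'payment'
  - 3 records: 30 × 1.2 = 36.0
Step 3: Other records unchanged: 45
Step 4: Final sum = 0.0 + 36.0 + 45 = 81.0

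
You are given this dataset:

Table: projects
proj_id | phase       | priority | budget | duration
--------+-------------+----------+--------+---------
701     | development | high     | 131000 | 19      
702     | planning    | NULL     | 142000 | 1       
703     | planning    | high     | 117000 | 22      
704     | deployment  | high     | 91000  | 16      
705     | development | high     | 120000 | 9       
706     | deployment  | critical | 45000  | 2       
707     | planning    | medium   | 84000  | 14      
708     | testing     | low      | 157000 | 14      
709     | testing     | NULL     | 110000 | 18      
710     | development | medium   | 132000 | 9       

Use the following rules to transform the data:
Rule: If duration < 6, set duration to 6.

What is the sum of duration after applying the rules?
133

Step 1: 2 records have duration < 6
Step 2: These records originally summed to 3
Step 3: After setting to minimum: 2 × 6 = 12
Step 4: Unaffected records sum: 121
Step 5: Final sum = 12 + 121 = 133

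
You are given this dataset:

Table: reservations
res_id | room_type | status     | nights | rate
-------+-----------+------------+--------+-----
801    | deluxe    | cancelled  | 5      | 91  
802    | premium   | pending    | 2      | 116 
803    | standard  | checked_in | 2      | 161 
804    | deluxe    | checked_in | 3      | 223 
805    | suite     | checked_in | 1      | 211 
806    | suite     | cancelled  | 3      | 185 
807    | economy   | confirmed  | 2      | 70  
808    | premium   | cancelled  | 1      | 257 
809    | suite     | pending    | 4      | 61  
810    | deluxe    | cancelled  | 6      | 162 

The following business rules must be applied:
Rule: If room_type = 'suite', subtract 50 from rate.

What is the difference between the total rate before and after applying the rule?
150

Step 1: Original sum of rate = 1537
Step 2: 3 records have room_type = 'suite'
Step 3: Each affected record changes by -50
Step 4: Total change = 3 × -50 = -150
Step 5: New sum = 1537 + -150 = 1387
Step 6: Difference = |1387 - 1537| = 150
        (Sum decreased by 150)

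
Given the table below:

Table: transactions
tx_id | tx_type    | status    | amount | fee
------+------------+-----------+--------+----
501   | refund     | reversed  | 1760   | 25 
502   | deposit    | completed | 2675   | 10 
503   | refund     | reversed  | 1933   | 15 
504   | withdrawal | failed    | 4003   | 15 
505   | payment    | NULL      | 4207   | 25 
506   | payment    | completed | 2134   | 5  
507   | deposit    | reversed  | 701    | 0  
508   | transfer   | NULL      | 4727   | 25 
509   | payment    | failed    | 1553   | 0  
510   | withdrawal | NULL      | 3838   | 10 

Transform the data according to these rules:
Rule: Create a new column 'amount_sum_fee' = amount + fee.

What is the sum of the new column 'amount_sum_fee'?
27661

Step 1: For each record, compute amount + fee
Example calculations:
  1760 + 25 = 1785
  2675 + 10 = 2685
  1933 + 15 = 1948
  ...
Step 2: Sum all derived values
Step 3: Total = 27661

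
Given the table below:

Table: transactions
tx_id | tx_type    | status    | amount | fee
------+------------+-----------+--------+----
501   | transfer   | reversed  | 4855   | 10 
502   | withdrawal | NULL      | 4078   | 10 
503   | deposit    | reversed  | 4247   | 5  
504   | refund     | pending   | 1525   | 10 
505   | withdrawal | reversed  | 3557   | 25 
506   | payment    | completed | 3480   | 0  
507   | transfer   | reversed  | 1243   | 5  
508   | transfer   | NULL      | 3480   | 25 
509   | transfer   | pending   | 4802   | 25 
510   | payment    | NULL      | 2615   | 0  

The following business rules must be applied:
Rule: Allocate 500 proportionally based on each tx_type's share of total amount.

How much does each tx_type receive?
deposit: 62.67, payment: 89.94, refund: 22.5, transfer: 212.21, withdrawal: 112.67

Step 1: Calculate total amount = 33882
Step 2: Calculate each tx_type's proportion:
  deposit: 4247/33882 = 12.53% → 62.67
  payment: 6095/33882 = 17.99% → 89.94
  refund: 1525/33882 = 4.50% → 22.5
  transfer: 14380/33882 = 42.44% → 212.21
  withdrawal: 7635/33882 = 22.53% → 112.67
Step 3: Verify: sum of allocations ≈ 500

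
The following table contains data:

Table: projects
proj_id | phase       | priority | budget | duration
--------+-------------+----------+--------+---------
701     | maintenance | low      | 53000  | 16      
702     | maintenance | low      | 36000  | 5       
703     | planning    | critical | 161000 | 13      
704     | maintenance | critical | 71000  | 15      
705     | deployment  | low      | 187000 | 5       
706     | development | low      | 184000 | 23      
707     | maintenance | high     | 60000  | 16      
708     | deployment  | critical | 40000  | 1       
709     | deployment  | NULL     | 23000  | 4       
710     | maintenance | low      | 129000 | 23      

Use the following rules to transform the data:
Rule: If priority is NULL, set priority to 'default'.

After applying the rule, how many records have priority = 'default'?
1

Step 1: Count records where priority IS NULL
Step 2: Found 1 records with NULL priority
Step 3: These records will have priority set to 'default'
Step 4: Records already having priority = 'default': 0
Step 5: Answer: 1 + 0 = 1 records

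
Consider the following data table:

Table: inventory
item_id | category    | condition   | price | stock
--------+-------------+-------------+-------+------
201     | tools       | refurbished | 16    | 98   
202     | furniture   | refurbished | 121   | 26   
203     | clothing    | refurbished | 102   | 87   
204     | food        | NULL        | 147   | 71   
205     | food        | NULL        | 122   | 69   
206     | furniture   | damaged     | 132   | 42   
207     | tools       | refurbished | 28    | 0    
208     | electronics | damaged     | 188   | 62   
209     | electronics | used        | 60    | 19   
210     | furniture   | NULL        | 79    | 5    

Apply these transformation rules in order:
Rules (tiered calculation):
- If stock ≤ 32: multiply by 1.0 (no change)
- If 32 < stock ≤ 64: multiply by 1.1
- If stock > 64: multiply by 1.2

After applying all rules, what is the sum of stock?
554.4

Step 1: Tier 1 (stock ≤ 32): 4 records, sum = 50 × 1.0 = 50.0
Step 2: Tier 2 (32 < stock ≤ 64): 2 records, sum = 104 × 1.1 = 114.4
Step 3: Tier 3 (stock > 64): 4 records, sum = 325 × 1.2 = 390.0
Step 4: Final sum = 50.0 + 114.4 + 390.0 = 554.4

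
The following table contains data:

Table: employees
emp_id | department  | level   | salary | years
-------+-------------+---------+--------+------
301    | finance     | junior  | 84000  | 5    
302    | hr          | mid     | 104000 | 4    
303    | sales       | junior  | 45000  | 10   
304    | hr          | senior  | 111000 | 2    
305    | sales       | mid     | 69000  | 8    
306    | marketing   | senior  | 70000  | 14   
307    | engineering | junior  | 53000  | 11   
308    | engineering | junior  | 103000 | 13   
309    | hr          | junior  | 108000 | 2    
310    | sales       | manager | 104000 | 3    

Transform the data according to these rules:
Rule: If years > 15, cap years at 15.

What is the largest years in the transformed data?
14

Step 1: Original maximum years = 14
Step 2: Check cap of 15 against maximum
Step 3: No records exceed the cap (max 14 <= cap 15), so no capping applies
Step 4: Maximum after transformation = 14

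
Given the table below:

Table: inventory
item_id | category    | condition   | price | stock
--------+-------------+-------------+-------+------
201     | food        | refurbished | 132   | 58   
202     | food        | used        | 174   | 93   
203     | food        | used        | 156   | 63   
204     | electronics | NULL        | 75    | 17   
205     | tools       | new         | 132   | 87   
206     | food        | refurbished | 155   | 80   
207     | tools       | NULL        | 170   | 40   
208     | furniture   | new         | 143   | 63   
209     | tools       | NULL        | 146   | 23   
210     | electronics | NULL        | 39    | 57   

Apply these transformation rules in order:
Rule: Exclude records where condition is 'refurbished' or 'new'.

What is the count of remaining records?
6

Step 1: Count records to exclude
  - 2 (refurbished) + 2 (new) = 4 records
Step 2: Total records: 10
Step 3: Remaining = 10 - 4 = 6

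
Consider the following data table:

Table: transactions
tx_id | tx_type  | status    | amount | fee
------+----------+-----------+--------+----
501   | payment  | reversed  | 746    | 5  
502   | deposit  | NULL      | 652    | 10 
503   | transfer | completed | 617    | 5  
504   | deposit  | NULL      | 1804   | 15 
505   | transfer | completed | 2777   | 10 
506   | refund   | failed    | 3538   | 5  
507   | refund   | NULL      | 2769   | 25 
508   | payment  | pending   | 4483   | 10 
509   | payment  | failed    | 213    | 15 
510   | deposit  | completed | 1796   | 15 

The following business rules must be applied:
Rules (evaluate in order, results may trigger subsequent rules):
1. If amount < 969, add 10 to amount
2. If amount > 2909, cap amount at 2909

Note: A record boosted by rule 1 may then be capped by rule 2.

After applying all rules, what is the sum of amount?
17232

Step 1: Apply rule 1 to records with amount < 969
  - 4 records get bonus of 10
  - Of these, 0 records then exceed 2909 and get capped
Step 2: Apply rule 2 to records with amount > 2909
  - 2 records (original) are capped
Step 3: Calculate final sum = 17232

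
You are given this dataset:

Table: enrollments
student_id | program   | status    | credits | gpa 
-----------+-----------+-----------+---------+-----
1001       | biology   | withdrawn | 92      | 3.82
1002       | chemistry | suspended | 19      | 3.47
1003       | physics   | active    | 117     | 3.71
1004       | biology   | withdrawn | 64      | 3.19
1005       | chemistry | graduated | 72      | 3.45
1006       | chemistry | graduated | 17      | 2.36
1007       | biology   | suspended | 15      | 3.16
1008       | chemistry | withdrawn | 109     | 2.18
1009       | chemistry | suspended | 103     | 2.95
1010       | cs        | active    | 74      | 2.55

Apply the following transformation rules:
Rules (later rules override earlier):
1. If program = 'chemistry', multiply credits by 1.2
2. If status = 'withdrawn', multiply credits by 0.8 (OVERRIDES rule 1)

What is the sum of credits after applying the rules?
671.2

Step 1: Rule 2 takes priority for records with status = 'withdrawn'
  - 3 records: 265 × 0.8 = 212.0
Step 2: Rule 1 applies to remaining records with program = 'chemistry'
  - 4 records: 211 × 1.2 = 253.2
Step 3: Other records unchanged: 206
Step 4: Final sum = 212.0 + 253.2 + 206 = 671.2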